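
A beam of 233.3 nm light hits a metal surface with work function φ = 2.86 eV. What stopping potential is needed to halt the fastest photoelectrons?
2.4544 V

The stopping potential V_s satisfies: eV_s = KE_max

First, find KE_max using Einstein's equation:
E_photon = hc/λ = 5.3144 eV
KE_max = E_photon - φ = 5.3144 - 2.86 = 2.4544 eV

Since eV_s = KE_max:
V_s = KE_max/e = 2.4544 V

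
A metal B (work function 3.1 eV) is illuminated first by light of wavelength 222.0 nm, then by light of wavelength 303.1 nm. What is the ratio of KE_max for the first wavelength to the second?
2.5086

Using Einstein's equation: KE_max = hc/λ - φ

For λ₁ = 222.0 nm:
E₁ = hc/λ₁ = 5.5849 eV
KE₁ = E₁ - φ = 5.5849 - 3.1 = 2.4849 eV

For λ₂ = 303.1 nm:
E₂ = hc/λ₂ = 4.0905 eV
KE₂ = E₂ - φ = 4.0905 - 3.1 = 0.9905 eV

Ratio: KE₁/KE₂ = 2.4849/0.9905 = 2.5086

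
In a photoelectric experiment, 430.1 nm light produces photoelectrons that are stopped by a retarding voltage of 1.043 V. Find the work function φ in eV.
1.84 eV

The stopping potential gives the maximum kinetic energy: KE_max = eV_s = 1.043 eV

From Einstein's photoelectric equation: KE_max = hc/λ - φ
Rearranging: φ = hc/λ - KE_max

Calculate photon energy:
E_photon = hc/λ = (6.626×10⁻³⁴ J·s)(3×10⁸ m/s) / (430.1×10⁻⁹ m) = 2.8827 eV

Therefore:
φ = 2.8827 - 1.043 = 1.84 eV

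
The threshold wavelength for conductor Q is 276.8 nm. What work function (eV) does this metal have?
4.48 eV

At the threshold wavelength, photon energy equals work function:
φ = hc/λ₀

Calculating:
φ = (6.626×10⁻³⁴ J·s)(3×10⁸ m/s) / (276.8×10⁻⁹ m)
φ = 4.48 eV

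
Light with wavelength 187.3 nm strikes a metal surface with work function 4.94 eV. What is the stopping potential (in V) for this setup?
1.6796 V

The stopping potential V_s satisfies: eV_s = KE_max

First, find KE_max using Einstein's equation:
E_photon = hc/λ = 6.6196 eV
KE_max = E_photon - φ = 6.6196 - 4.94 = 1.6796 eV

Since eV_s = KE_max:
V_s = KE_max/e = 1.6796 V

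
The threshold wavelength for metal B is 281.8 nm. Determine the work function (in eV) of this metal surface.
4.40 eV

At the threshold wavelength, photon energy equals work function:
φ = hc/λ₀

Calculating:
φ = (6.626×10⁻³⁴ J·s)(3×10⁸ m/s) / (281.8×10⁻⁹ m)
φ = 4.40 eV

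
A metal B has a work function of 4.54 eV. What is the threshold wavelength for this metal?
273.09 nm

The threshold wavelength is when the photon energy equals the work function:
hc/λ₀ = φ

Solving for λ₀:
λ₀ = hc/φ = (6.626×10⁻³⁴ J·s)(3×10⁸ m/s) / (4.54 eV × 1.602×10⁻¹⁹ J/eV)
λ₀ = 273.09 nm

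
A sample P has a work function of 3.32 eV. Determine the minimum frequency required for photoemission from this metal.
8.0277e+14 Hz

The threshold frequency is when the photon energy equals the work function:
hf₀ = φ

Solving for f₀:
f₀ = φ/h = (3.32 eV × 1.602×10⁻¹⁹ J/eV) / (6.626×10⁻³⁴ J·s)
f₀ = 8.0277e+14 Hz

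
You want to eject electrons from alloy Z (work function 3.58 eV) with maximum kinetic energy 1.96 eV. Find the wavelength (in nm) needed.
223.80 nm

From Einstein's equation: KE_max = hc/λ - φ

Rearranging for λ:
hc/λ = KE_max + φ
λ = hc/(KE_max + φ)

Required photon energy:
E_photon = KE_max + φ = 1.96 + 3.58 = 5.54 eV

Required wavelength:
λ = hc/E_photon = (6.626×10⁻³⁴)(3×10⁸) / (5.54 × 1.602×10⁻¹⁹)
λ = 223.80 nm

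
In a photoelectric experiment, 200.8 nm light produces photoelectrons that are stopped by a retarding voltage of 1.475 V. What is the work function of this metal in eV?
4.70 eV

The stopping potential gives the maximum kinetic energy: KE_max = eV_s = 1.475 eV

From Einstein's photoelectric equation: KE_max = hc/λ - φ
Rearranging: φ = hc/λ - KE_max

Calculate photon energy:
E_photon = hc/λ = (6.626×10⁻³⁴ J·s)(3×10⁸ m/s) / (200.8×10⁻⁹ m) = 6.1745 eV

Therefore:
φ = 6.1745 - 1.475 = 4.70 eV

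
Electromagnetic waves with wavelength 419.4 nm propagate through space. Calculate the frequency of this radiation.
7.1481e+14 Hz

Using the wave equation: c = fλ

Solving for frequency:
f = c/λ = (3×10⁸ m/s) / (419.4×10⁻⁹ m)
f = 7.1481e+14 Hz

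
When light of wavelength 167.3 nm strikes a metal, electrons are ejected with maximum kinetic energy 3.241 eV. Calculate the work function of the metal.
4.17 eV

From Einstein's photoelectric equation: KE_max = hf - φ = hc/λ - φ

Rearranging for φ:
φ = hc/λ - KE_max

Calculate photon energy:
E_photon = hc/λ = 7.4109 eV

Therefore:
φ = 7.4109 - 3.241 = 4.17 eV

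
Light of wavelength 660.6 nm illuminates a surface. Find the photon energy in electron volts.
1.8768 eV

Using E = hf = hc/λ:

E = hc/λ = (6.626×10⁻³⁴ J·s)(3×10⁸ m/s) / (660.6×10⁻⁹ m)
E = 1.8768 eV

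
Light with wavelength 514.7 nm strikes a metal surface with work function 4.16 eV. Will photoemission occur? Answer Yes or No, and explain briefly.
No

For photoemission, the photon energy must exceed the work function.

Photon energy: E = hc/λ = 2.4089 eV
Work function: φ = 4.16 eV

Since E_photon (2.4089 eV) < φ (4.16 eV), photoemission will NOT occur.
The threshold wavelength is λ₀ = hc/φ = 298.0 nm.
Since 514.7 nm > 298.0 nm, the photons lack sufficient energy.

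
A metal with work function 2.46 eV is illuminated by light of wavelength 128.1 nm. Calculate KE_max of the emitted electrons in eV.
7.2187 eV

Using Einstein's photoelectric equation: KE_max = hf - φ = hc/λ - φ

First, calculate the photon energy:
E_photon = hc/λ = (6.626×10⁻³⁴ J·s)(3×10⁸ m/s) / (128.1×10⁻⁹ m)
E_photon = 9.6787 eV

Then, the maximum kinetic energy:
KE_max = E_photon - φ = 9.6787 eV - 2.46 eV = 7.2187 eV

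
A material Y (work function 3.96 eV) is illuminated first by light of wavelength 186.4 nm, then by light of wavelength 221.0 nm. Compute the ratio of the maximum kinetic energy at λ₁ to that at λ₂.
1.6311

Using Einstein's equation: KE_max = hc/λ - φ

For λ₁ = 186.4 nm:
E₁ = hc/λ₁ = 6.6515 eV
KE₁ = E₁ - φ = 6.6515 - 3.96 = 2.6915 eV

For λ₂ = 221.0 nm:
E₂ = hc/λ₂ = 5.6101 eV
KE₂ = E₂ - φ = 5.6101 - 3.96 = 1.6501 eV

Ratio: KE₁/KE₂ = 2.6915/1.6501 = 1.6311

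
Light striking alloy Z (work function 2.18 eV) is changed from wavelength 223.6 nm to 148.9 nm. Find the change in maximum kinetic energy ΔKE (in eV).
2.7818 eV

Using Einstein's equation: KE_max = hc/λ - φ

For λ₁ = 223.6 nm:
KE₁ = hc/λ₁ - φ = 5.5449 - 2.18 = 3.3649 eV

For λ₂ = 148.9 nm:
KE₂ = hc/λ₂ - φ = 8.3267 - 2.18 = 6.1467 eV

Change in KE:
ΔKE = KE₂ - KE₁ = 6.1467 - 3.3649 = 2.7818 eV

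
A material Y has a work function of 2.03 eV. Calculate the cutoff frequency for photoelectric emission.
4.9085e+14 Hz

The threshold frequency is when the photon energy equals the work function:
hf₀ = φ

Solving for f₀:
f₀ = φ/h = (2.03 eV × 1.602×10⁻¹⁹ J/eV) / (6.626×10⁻³⁴ J·s)
f₀ = 4.9085e+14 Hz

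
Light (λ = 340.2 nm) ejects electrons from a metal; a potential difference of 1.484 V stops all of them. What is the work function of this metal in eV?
2.16 eV

The stopping potential gives the maximum kinetic energy: KE_max = eV_s = 1.484 eV

From Einstein's photoelectric equation: KE_max = hc/λ - φ
Rearranging: φ = hc/λ - KE_max

Calculate photon energy:
E_photon = hc/λ = (6.626×10⁻³⁴ J·s)(3×10⁸ m/s) / (340.2×10⁻⁹ m) = 3.6445 eV

Therefore:
φ = 3.6445 - 1.484 = 2.16 eV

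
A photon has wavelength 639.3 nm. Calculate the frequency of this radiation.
4.6894e+14 Hz

Using the wave equation: c = fλ

Solving for frequency:
f = c/λ = (3×10⁸ m/s) / (639.3×10⁻⁹ m)
f = 4.6894e+14 Hz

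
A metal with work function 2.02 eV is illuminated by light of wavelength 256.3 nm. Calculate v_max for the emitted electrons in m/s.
9.9553e+05 m/s

First, find the maximum kinetic energy:
E_photon = hc/λ = 4.8375 eV
KE_max = E_photon - φ = 4.8375 - 2.02 = 2.8175 eV

Convert to Joules: KE_max = 2.8175 × 1.602×10⁻¹⁹ J = 4.5141e-19 J

Then use KE = ½mv² to find velocity:
v = √(2·KE/m) = √(2 × 4.5141e-19 J / 9.109e-31 kg)
v = 9.9553e+05 m/s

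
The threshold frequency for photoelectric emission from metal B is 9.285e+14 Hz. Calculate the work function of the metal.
3.84 eV

At the threshold frequency, photon energy equals work function:
φ = hf₀

Calculating:
φ = (6.626×10⁻³⁴ J·s)(9.285e+14 Hz)
φ = 3.84 eV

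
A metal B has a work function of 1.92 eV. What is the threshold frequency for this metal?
4.6425e+14 Hz

The threshold frequency is when the photon energy equals the work function:
hf₀ = φ

Solving for f₀:
f₀ = φ/h = (1.92 eV × 1.602×10⁻¹⁹ J/eV) / (6.626×10⁻³⁴ J·s)
f₀ = 4.6425e+14 Hz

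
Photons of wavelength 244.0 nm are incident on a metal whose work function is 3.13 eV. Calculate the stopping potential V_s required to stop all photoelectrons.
1.9513 V

The stopping potential V_s satisfies: eV_s = KE_max

First, find KE_max using Einstein's equation:
E_photon = hc/λ = 5.0813 eV
KE_max = E_photon - φ = 5.0813 - 3.13 = 1.9513 eV

Since eV_s = KE_max:
V_s = KE_max/e = 1.9513 V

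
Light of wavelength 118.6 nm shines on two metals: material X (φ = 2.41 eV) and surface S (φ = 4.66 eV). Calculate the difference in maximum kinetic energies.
2.2500 eV

Using KE_max = hc/λ - φ for each metal:

Photon energy: E = hc/λ = 10.4540 eV

For material X (φ₁ = 2.41 eV):
KE₁ = E - φ₁ = 10.4540 - 2.41 = 8.0440 eV

For surface S (φ₂ = 4.66 eV):
KE₂ = E - φ₂ = 10.4540 - 4.66 = 5.7940 eV

Difference:
ΔKE = KE₁ - KE₂ = 8.0440 - 5.7940 = 2.2500 eV

Note: The difference equals the difference in work functions: 4.66 - 2.41 = 2.25 eV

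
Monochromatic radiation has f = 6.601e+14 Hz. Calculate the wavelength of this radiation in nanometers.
454.16 nm

Using the wave equation: c = fλ

Solving for wavelength:
λ = c/f = (3×10⁸ m/s) / (6.601e+14 Hz)
λ = 454.16 nm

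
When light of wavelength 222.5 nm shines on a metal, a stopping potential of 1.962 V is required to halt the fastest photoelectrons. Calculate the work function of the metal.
3.61 eV

The stopping potential gives the maximum kinetic energy: KE_max = eV_s = 1.962 eV

From Einstein's photoelectric equation: KE_max = hc/λ - φ
Rearranging: φ = hc/λ - KE_max

Calculate photon energy:
E_photon = hc/λ = (6.626×10⁻³⁴ J·s)(3×10⁸ m/s) / (222.5×10⁻⁹ m) = 5.5723 eV

Therefore:
φ = 5.5723 - 1.962 = 3.61 eV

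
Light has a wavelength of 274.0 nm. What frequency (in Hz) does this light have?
1.0941e+15 Hz

Using the wave equation: c = fλ

Solving for frequency:
f = c/λ = (3×10⁸ m/s) / (274.0×10⁻⁹ m)
f = 1.0941e+15 Hz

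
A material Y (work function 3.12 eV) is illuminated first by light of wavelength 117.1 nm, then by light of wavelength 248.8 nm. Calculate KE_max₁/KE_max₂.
4.0079

Using Einstein's equation: KE_max = hc/λ - φ

For λ₁ = 117.1 nm:
E₁ = hc/λ₁ = 10.5879 eV
KE₁ = E₁ - φ = 10.5879 - 3.12 = 7.4679 eV

For λ₂ = 248.8 nm:
E₂ = hc/λ₂ = 4.9833 eV
KE₂ = E₂ - φ = 4.9833 - 3.12 = 1.8633 eV

Ratio: KE₁/KE₂ = 7.4679/1.8633 = 4.0079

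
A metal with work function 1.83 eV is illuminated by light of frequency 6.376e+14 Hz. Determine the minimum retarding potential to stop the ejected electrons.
0.8069 V

The stopping potential V_s satisfies: eV_s = KE_max

First, find KE_max using Einstein's equation:
E_photon = hf = (6.626×10⁻³⁴ J·s)(6.376e+14 Hz) = 2.6369 eV
KE_max = E_photon - φ = 2.6369 - 1.83 = 0.8069 eV

Since eV_s = KE_max:
V_s = KE_max/e = 0.8069 V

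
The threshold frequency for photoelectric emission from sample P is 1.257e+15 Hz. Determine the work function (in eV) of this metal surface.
5.20 eV

At the threshold frequency, photon energy equals work function:
φ = hf₀

Calculating:
φ = (6.626×10⁻³⁴ J·s)(1.257e+15 Hz)
φ = 5.20 eV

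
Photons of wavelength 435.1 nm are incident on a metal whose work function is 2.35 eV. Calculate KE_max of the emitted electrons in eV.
0.4996 eV

Using Einstein's photoelectric equation: KE_max = hf - φ = hc/λ - φ

First, calculate the photon energy:
E_photon = hc/λ = (6.626×10⁻³⁴ J·s)(3×10⁸ m/s) / (435.1×10⁻⁹ m)
E_photon = 2.8496 eV

Then, the maximum kinetic energy:
KE_max = E_photon - φ = 2.8496 eV - 2.35 eV = 0.4996 eV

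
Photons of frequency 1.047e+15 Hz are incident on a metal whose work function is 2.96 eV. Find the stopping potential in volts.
1.3700 V

The stopping potential V_s satisfies: eV_s = KE_max

First, find KE_max using Einstein's equation:
E_photon = hf = (6.626×10⁻³⁴ J·s)(1.047e+15 Hz) = 4.3300 eV
KE_max = E_photon - φ = 4.3300 - 2.96 = 1.3700 eV

Since eV_s = KE_max:
V_s = KE_max/e = 1.3700 V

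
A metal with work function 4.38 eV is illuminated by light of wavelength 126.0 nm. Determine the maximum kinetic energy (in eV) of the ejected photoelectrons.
5.4600 eV

Using Einstein's photoelectric equation: KE_max = hf - φ = hc/λ - φ

First, calculate the photon energy:
E_photon = hc/λ = (6.626×10⁻³⁴ J·s)(3×10⁸ m/s) / (126.0×10⁻⁹ m)
E_photon = 9.8400 eV

Then, the maximum kinetic energy:
KE_max = E_photon - φ = 9.8400 eV - 4.38 eV = 5.4600 eV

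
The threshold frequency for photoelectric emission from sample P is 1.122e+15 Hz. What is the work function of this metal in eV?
4.64 eV

At the threshold frequency, photon energy equals work function:
φ = hf₀

Calculating:
φ = (6.626×10⁻³⁴ J·s)(1.122e+15 Hz)
φ = 4.64 eV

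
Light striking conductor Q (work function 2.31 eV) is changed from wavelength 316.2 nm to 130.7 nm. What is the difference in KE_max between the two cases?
5.5651 eV

Using Einstein's equation: KE_max = hc/λ - φ

For λ₁ = 316.2 nm:
KE₁ = hc/λ₁ - φ = 3.9211 - 2.31 = 1.6111 eV

For λ₂ = 130.7 nm:
KE₂ = hc/λ₂ - φ = 9.4862 - 2.31 = 7.1762 eV

Change in KE:
ΔKE = KE₂ - KE₁ = 7.1762 - 1.6111 = 5.5651 eV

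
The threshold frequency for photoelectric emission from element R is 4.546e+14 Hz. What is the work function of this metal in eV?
1.88 eV

At the threshold frequency, photon energy equals work function:
φ = hf₀

Calculating:
φ = (6.626×10⁻³⁴ J·s)(4.546e+14 Hz)
φ = 1.88 eV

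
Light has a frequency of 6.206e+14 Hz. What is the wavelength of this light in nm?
483.07 nm

Using the wave equation: c = fλ

Solving for wavelength:
λ = c/f = (3×10⁸ m/s) / (6.206e+14 Hz)
λ = 483.07 nm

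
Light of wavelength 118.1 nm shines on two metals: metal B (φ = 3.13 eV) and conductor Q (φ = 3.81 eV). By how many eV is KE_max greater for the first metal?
0.6800 eV

Using KE_max = hc/λ - φ for each metal:

Photon energy: E = hc/λ = 10.4982 eV

For metal B (φ₁ = 3.13 eV):
KE₁ = E - φ₁ = 10.4982 - 3.13 = 7.3682 eV

For conductor Q (φ₂ = 3.81 eV):
KE₂ = E - φ₂ = 10.4982 - 3.81 = 6.6882 eV

Difference:
ΔKE = KE₁ - KE₂ = 7.3682 - 6.6882 = 0.6800 eV

Note: The difference equals the difference in work functions: 3.81 - 3.13 = 0.68 eV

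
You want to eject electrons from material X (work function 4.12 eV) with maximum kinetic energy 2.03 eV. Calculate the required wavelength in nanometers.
201.60 nm

From Einstein's equation: KE_max = hc/λ - φ

Rearranging for λ:
hc/λ = KE_max + φ
λ = hc/(KE_max + φ)

Required photon energy:
E_photon = KE_max + φ = 2.03 + 4.12 = 6.15 eV

Required wavelength:
λ = hc/E_photon = (6.626×10⁻³⁴)(3×10⁸) / (6.15 × 1.602×10⁻¹⁹)
λ = 201.60 nm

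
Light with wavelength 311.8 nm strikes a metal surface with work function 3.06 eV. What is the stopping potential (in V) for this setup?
0.9164 V

The stopping potential V_s satisfies: eV_s = KE_max

First, find KE_max using Einstein's equation:
E_photon = hc/λ = 3.9764 eV
KE_max = E_photon - φ = 3.9764 - 3.06 = 0.9164 eV

Since eV_s = KE_max:
V_s = KE_max/e = 0.9164 V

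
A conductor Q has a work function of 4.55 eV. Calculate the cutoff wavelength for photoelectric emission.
272.49 nm

The threshold wavelength is when the photon energy equals the work function:
hc/λ₀ = φ

Solving for λ₀:
λ₀ = hc/φ = (6.626×10⁻³⁴ J·s)(3×10⁸ m/s) / (4.55 eV × 1.602×10⁻¹⁹ J/eV)
λ₀ = 272.49 nm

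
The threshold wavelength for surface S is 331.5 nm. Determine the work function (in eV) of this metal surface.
3.74 eV

At the threshold wavelength, photon energy equals work function:
φ = hc/λ₀

Calculating:
φ = (6.626×10⁻³⁴ J·s)(3×10⁸ m/s) / (331.5×10⁻⁹ m)
φ = 3.74 eV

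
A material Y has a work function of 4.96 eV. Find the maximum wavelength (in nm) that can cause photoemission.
249.97 nm

The threshold wavelength is when the photon energy equals the work function:
hc/λ₀ = φ

Solving for λ₀:
λ₀ = hc/φ = (6.626×10⁻³⁴ J·s)(3×10⁸ m/s) / (4.96 eV × 1.602×10⁻¹⁹ J/eV)
λ₀ = 249.97 nm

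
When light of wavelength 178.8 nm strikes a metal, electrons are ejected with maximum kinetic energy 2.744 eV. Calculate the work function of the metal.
4.19 eV

From Einstein's photoelectric equation: KE_max = hf - φ = hc/λ - φ

Rearranging for φ:
φ = hc/λ - KE_max

Calculate photon energy:
E_photon = hc/λ = 6.9342 eV

Therefore:
φ = 6.9342 - 2.744 = 4.19 eV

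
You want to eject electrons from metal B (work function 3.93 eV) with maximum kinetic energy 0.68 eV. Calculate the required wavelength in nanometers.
268.95 nm

From Einstein's equation: KE_max = hc/λ - φ

Rearranging for λ:
hc/λ = KE_max + φ
λ = hc/(KE_max + φ)

Required photon energy:
E_photon = KE_max + φ = 0.68 + 3.93 = 4.61 eV

Required wavelength:
λ = hc/E_photon = (6.626×10⁻³⁴)(3×10⁸) / (4.61 × 1.602×10⁻¹⁹)
λ = 268.95 nm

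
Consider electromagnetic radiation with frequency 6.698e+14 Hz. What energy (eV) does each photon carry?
2.7701 eV

Using E = hf:

E = hf = (6.626×10⁻³⁴ J·s)(6.698e+14 Hz)
E = 2.7701 eV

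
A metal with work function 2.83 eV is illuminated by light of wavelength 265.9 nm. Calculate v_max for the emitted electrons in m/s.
8.0294e+05 m/s

First, find the maximum kinetic energy:
E_photon = hc/λ = 4.6628 eV
KE_max = E_photon - φ = 4.6628 - 2.83 = 1.8328 eV

Convert to Joules: KE_max = 1.8328 × 1.602×10⁻¹⁹ J = 2.9365e-19 J

Then use KE = ½mv² to find velocity:
v = √(2·KE/m) = √(2 × 2.9365e-19 J / 9.109e-31 kg)
v = 8.0294e+05 m/s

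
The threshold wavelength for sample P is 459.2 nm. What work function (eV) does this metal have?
2.70 eV

At the threshold wavelength, photon energy equals work function:
φ = hc/λ₀

Calculating:
φ = (6.626×10⁻³⁴ J·s)(3×10⁸ m/s) / (459.2×10⁻⁹ m)
φ = 2.70 eV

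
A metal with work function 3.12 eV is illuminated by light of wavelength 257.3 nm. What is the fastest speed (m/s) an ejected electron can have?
7.7300e+05 m/s

First, find the maximum kinetic energy:
E_photon = hc/λ = 4.8187 eV
KE_max = E_photon - φ = 4.8187 - 3.12 = 1.6987 eV

Convert to Joules: KE_max = 1.6987 × 1.602×10⁻¹⁹ J = 2.7216e-19 J

Then use KE = ½mv² to find velocity:
v = √(2·KE/m) = √(2 × 2.7216e-19 J / 9.109e-31 kg)
v = 7.7300e+05 m/s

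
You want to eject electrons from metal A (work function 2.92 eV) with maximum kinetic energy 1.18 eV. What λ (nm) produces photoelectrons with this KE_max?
302.40 nm

From Einstein's equation: KE_max = hc/λ - φ

Rearranging for λ:
hc/λ = KE_max + φ
λ = hc/(KE_max + φ)

Required photon energy:
E_photon = KE_max + φ = 1.18 + 2.92 = 4.10 eV

Required wavelength:
λ = hc/E_photon = (6.626×10⁻³⁴)(3×10⁸) / (4.10 × 1.602×10⁻¹⁹)
λ = 302.40 nm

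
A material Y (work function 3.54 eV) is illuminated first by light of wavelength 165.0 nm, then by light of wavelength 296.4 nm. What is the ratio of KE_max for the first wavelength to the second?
6.1807

Using Einstein's equation: KE_max = hc/λ - φ

For λ₁ = 165.0 nm:
E₁ = hc/λ₁ = 7.5142 eV
KE₁ = E₁ - φ = 7.5142 - 3.54 = 3.9742 eV

For λ₂ = 296.4 nm:
E₂ = hc/λ₂ = 4.1830 eV
KE₂ = E₂ - φ = 4.1830 - 3.54 = 0.6430 eV

Ratio: KE₁/KE₂ = 3.9742/0.6430 = 6.1807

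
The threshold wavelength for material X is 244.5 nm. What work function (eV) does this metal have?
5.07 eV

At the threshold wavelength, photon energy equals work function:
φ = hc/λ₀

Calculating:
φ = (6.626×10⁻³⁴ J·s)(3×10⁸ m/s) / (244.5×10⁻⁹ m)
φ = 5.07 eV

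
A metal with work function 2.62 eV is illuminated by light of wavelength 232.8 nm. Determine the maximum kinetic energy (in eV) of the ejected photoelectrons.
2.7058 eV

Using Einstein's photoelectric equation: KE_max = hf - φ = hc/λ - φ

First, calculate the photon energy:
E_photon = hc/λ = (6.626×10⁻³⁴ J·s)(3×10⁸ m/s) / (232.8×10⁻⁹ m)
E_photon = 5.3258 eV

Then, the maximum kinetic energy:
KE_max = E_photon - φ = 5.3258 eV - 2.62 eV = 2.7058 eV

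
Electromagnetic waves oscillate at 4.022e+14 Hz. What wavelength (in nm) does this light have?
745.38 nm

Using the wave equation: c = fλ

Solving for wavelength:
λ = c/f = (3×10⁸ m/s) / (4.022e+14 Hz)
λ = 745.38 nm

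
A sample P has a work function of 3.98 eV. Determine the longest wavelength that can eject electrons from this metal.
311.52 nm

The threshold wavelength is when the photon energy equals the work function:
hc/λ₀ = φ

Solving for λ₀:
λ₀ = hc/φ = (6.626×10⁻³⁴ J·s)(3×10⁸ m/s) / (3.98 eV × 1.602×10⁻¹⁹ J/eV)
λ₀ = 311.52 nm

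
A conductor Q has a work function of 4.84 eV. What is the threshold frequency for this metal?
1.1703e+15 Hz

The threshold frequency is when the photon energy equals the work function:
hf₀ = φ

Solving for f₀:
f₀ = φ/h = (4.84 eV × 1.602×10⁻¹⁹ J/eV) / (6.626×10⁻³⁴ J·s)
f₀ = 1.1703e+15 Hz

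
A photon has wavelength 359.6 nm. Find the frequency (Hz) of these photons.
8.3368e+14 Hz

Using the wave equation: c = fλ

Solving for frequency:
f = c/λ = (3×10⁸ m/s) / (359.6×10⁻⁹ m)
f = 8.3368e+14 Hz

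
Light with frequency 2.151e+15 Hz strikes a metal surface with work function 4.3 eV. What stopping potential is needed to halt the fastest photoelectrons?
4.5958 V

The stopping potential V_s satisfies: eV_s = KE_max

First, find KE_max using Einstein's equation:
E_photon = hf = (6.626×10⁻³⁴ J·s)(2.151e+15 Hz) = 8.8958 eV
KE_max = E_photon - φ = 8.8958 - 4.3 = 4.5958 eV

Since eV_s = KE_max:
V_s = KE_max/e = 4.5958 V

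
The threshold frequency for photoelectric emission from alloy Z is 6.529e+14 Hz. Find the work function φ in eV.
2.70 eV

At the threshold frequency, photon energy equals work function:
φ = hf₀

Calculating:
φ = (6.626×10⁻³⁴ J·s)(6.529e+14 Hz)
φ = 2.70 eV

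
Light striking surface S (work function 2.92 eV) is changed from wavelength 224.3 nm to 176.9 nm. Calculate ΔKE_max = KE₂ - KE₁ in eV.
1.4811 eV

Using Einstein's equation: KE_max = hc/λ - φ

For λ₁ = 224.3 nm:
KE₁ = hc/λ₁ - φ = 5.5276 - 2.92 = 2.6076 eV

For λ₂ = 176.9 nm:
KE₂ = hc/λ₂ - φ = 7.0087 - 2.92 = 4.0887 eV

Change in KE:
ΔKE = KE₂ - KE₁ = 4.0887 - 2.6076 = 1.4811 eV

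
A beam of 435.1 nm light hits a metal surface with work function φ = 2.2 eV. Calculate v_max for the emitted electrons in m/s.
4.7801e+05 m/s

First, find the maximum kinetic energy:
E_photon = hc/λ = 2.8496 eV
KE_max = E_photon - φ = 2.8496 - 2.2 = 0.6496 eV

Convert to Joules: KE_max = 0.6496 × 1.602×10⁻¹⁹ J = 1.0407e-19 J

Then use KE = ½mv² to find velocity:
v = √(2·KE/m) = √(2 × 1.0407e-19 J / 9.109e-31 kg)
v = 4.7801e+05 m/s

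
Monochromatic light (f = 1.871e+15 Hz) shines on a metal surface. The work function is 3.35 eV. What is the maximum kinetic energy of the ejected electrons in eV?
4.3878 eV

Using Einstein's photoelectric equation: KE_max = hf - φ

First, calculate the photon energy:
E_photon = hf = (6.626×10⁻³⁴ J·s)(1.871e+15 Hz)
E_photon = 7.7378 eV

Then, the maximum kinetic energy:
KE_max = E_photon - φ = 7.7378 eV - 3.35 eV = 4.3878 eV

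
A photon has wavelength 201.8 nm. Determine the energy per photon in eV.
6.1439 eV

Using E = hf = hc/λ:

E = hc/λ = (6.626×10⁻³⁴ J·s)(3×10⁸ m/s) / (201.8×10⁻⁹ m)
E = 6.1439 eV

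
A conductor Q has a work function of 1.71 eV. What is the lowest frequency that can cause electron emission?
4.1348e+14 Hz

The threshold frequency is when the photon energy equals the work function:
hf₀ = φ

Solving for f₀:
f₀ = φ/h = (1.71 eV × 1.602×10⁻¹⁹ J/eV) / (6.626×10⁻³⁴ J·s)
f₀ = 4.1348e+14 Hz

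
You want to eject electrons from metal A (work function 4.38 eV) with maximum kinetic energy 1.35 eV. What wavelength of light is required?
216.38 nm

From Einstein's equation: KE_max = hc/λ - φ

Rearranging for λ:
hc/λ = KE_max + φ
λ = hc/(KE_max + φ)

Required photon energy:
E_photon = KE_max + φ = 1.35 + 4.38 = 5.73 eV

Required wavelength:
λ = hc/E_photon = (6.626×10⁻³⁴)(3×10⁸) / (5.73 × 1.602×10⁻¹⁹)
λ = 216.38 nm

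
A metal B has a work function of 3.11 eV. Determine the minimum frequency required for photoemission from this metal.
7.5199e+14 Hz

The threshold frequency is when the photon energy equals the work function:
hf₀ = φ

Solving for f₀:
f₀ = φ/h = (3.11 eV × 1.602×10⁻¹⁹ J/eV) / (6.626×10⁻³⁴ J·s)
f₀ = 7.5199e+14 Hz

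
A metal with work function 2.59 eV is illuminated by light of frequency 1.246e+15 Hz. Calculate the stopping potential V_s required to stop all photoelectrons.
2.5630 V

The stopping potential V_s satisfies: eV_s = KE_max

First, find KE_max using Einstein's equation:
E_photon = hf = (6.626×10⁻³⁴ J·s)(1.246e+15 Hz) = 5.1530 eV
KE_max = E_photon - φ = 5.1530 - 2.59 = 2.5630 eV

Since eV_s = KE_max:
V_s = KE_max/e = 2.5630 V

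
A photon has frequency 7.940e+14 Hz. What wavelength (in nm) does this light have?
377.57 nm

Using the wave equation: c = fλ

Solving for wavelength:
λ = c/f = (3×10⁸ m/s) / (7.940e+14 Hz)
λ = 377.57 nm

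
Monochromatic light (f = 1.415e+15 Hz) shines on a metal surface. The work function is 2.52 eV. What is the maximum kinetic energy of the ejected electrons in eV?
3.3320 eV

Using Einstein's photoelectric equation: KE_max = hf - φ

First, calculate the photon energy:
E_photon = hf = (6.626×10⁻³⁴ J·s)(1.415e+15 Hz)
E_photon = 5.8520 eV

Then, the maximum kinetic energy:
KE_max = E_photon - φ = 5.8520 eV - 2.52 eV = 3.3320 eV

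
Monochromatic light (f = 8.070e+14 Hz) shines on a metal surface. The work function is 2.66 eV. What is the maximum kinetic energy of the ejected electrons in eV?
0.6775 eV

Using Einstein's photoelectric equation: KE_max = hf - φ

First, calculate the photon energy:
E_photon = hf = (6.626×10⁻³⁴ J·s)(8.070e+14 Hz)
E_photon = 3.3375 eV

Then, the maximum kinetic energy:
KE_max = E_photon - φ = 3.3375 eV - 2.66 eV = 0.6775 eV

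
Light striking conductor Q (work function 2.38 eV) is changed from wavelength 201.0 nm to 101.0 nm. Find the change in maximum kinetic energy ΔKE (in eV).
6.1073 eV

Using Einstein's equation: KE_max = hc/λ - φ

For λ₁ = 201.0 nm:
KE₁ = hc/λ₁ - φ = 6.1684 - 2.38 = 3.7884 eV

For λ₂ = 101.0 nm:
KE₂ = hc/λ₂ - φ = 12.2757 - 2.38 = 9.8957 eV

Change in KE:
ΔKE = KE₂ - KE₁ = 9.8957 - 3.7884 = 6.1073 eV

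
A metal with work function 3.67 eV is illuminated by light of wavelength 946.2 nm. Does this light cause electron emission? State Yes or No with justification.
No

For photoemission, the photon energy must exceed the work function.

Photon energy: E = hc/λ = 1.3103 eV
Work function: φ = 3.67 eV

Since E_photon (1.3103 eV) < φ (3.67 eV), photoemission will NOT occur.
The threshold wavelength is λ₀ = hc/φ = 337.8 nm.
Since 946.2 nm > 337.8 nm, the photons lack sufficient energy.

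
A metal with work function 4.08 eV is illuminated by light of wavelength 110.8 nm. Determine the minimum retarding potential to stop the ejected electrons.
7.1099 V

The stopping potential V_s satisfies: eV_s = KE_max

First, find KE_max using Einstein's equation:
E_photon = hc/λ = 11.1899 eV
KE_max = E_photon - φ = 11.1899 - 4.08 = 7.1099 eV

Since eV_s = KE_max:
V_s = KE_max/e = 7.1099 V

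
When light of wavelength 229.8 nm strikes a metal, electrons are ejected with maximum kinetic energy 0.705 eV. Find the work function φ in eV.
4.69 eV

From Einstein's photoelectric equation: KE_max = hf - φ = hc/λ - φ

Rearranging for φ:
φ = hc/λ - KE_max

Calculate photon energy:
E_photon = hc/λ = 5.3953 eV

Therefore:
φ = 5.3953 - 0.705 = 4.69 eV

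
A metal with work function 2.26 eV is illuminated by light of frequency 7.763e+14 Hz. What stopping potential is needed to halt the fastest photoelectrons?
0.9505 V

The stopping potential V_s satisfies: eV_s = KE_max

First, find KE_max using Einstein's equation:
E_photon = hf = (6.626×10⁻³⁴ J·s)(7.763e+14 Hz) = 3.2105 eV
KE_max = E_photon - φ = 3.2105 - 2.26 = 0.9505 eV

Since eV_s = KE_max:
V_s = KE_max/e = 0.9505 V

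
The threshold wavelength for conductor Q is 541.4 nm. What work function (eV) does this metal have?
2.29 eV

At the threshold wavelength, photon energy equals work function:
φ = hc/λ₀

Calculating:
φ = (6.626×10⁻³⁴ J·s)(3×10⁸ m/s) / (541.4×10⁻⁹ m)
φ = 2.29 eV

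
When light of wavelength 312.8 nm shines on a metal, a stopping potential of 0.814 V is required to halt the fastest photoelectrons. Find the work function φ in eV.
3.15 eV

The stopping potential gives the maximum kinetic energy: KE_max = eV_s = 0.814 eV

From Einstein's photoelectric equation: KE_max = hc/λ - φ
Rearranging: φ = hc/λ - KE_max

Calculate photon energy:
E_photon = hc/λ = (6.626×10⁻³⁴ J·s)(3×10⁸ m/s) / (312.8×10⁻⁹ m) = 3.9637 eV

Therefore:
φ = 3.9637 - 0.814 = 3.15 eV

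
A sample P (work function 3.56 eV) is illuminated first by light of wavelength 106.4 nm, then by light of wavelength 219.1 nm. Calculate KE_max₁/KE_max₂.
3.8559

Using Einstein's equation: KE_max = hc/λ - φ

For λ₁ = 106.4 nm:
E₁ = hc/λ₁ = 11.6527 eV
KE₁ = E₁ - φ = 11.6527 - 3.56 = 8.0927 eV

For λ₂ = 219.1 nm:
E₂ = hc/λ₂ = 5.6588 eV
KE₂ = E₂ - φ = 5.6588 - 3.56 = 2.0988 eV

Ratio: KE₁/KE₂ = 8.0927/2.0988 = 3.8559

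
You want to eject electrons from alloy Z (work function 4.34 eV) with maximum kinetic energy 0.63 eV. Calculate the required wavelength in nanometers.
249.47 nm

From Einstein's equation: KE_max = hc/λ - φ

Rearranging for λ:
hc/λ = KE_max + φ
λ = hc/(KE_max + φ)

Required photon energy:
E_photon = KE_max + φ = 0.63 + 4.34 = 4.97 eV

Required wavelength:
λ = hc/E_photon = (6.626×10⁻³⁴)(3×10⁸) / (4.97 × 1.602×10⁻¹⁹)
λ = 249.47 nm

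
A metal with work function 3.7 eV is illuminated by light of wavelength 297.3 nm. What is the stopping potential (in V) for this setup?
0.4703 V

The stopping potential V_s satisfies: eV_s = KE_max

First, find KE_max using Einstein's equation:
E_photon = hc/λ = 4.1703 eV
KE_max = E_photon - φ = 4.1703 - 3.7 = 0.4703 eV

Since eV_s = KE_max:
V_s = KE_max/e = 0.4703 V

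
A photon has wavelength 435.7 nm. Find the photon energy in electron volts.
2.8456 eV

Using E = hf = hc/λ:

E = hc/λ = (6.626×10⁻³⁴ J·s)(3×10⁸ m/s) / (435.7×10⁻⁹ m)
E = 2.8456 eV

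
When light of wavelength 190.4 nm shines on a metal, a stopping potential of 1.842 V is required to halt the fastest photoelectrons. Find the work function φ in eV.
4.67 eV

The stopping potential gives the maximum kinetic energy: KE_max = eV_s = 1.842 eV

From Einstein's photoelectric equation: KE_max = hc/λ - φ
Rearranging: φ = hc/λ - KE_max

Calculate photon energy:
E_photon = hc/λ = (6.626×10⁻³⁴ J·s)(3×10⁸ m/s) / (190.4×10⁻⁹ m) = 6.5118 eV

Therefore:
φ = 6.5118 - 1.842 = 4.67 eV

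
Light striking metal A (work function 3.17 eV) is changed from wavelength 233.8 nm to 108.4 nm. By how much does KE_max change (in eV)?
6.1347 eV

Using Einstein's equation: KE_max = hc/λ - φ

For λ₁ = 233.8 nm:
KE₁ = hc/λ₁ - φ = 5.3030 - 3.17 = 2.1330 eV

For λ₂ = 108.4 nm:
KE₂ = hc/λ₂ - φ = 11.4377 - 3.17 = 8.2677 eV

Change in KE:
ΔKE = KE₂ - KE₁ = 8.2677 - 2.1330 = 6.1347 eV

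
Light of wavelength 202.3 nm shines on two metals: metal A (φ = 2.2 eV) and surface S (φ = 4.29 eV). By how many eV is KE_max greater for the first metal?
2.0900 eV

Using KE_max = hc/λ - φ for each metal:

Photon energy: E = hc/λ = 6.1287 eV

For metal A (φ₁ = 2.2 eV):
KE₁ = E - φ₁ = 6.1287 - 2.2 = 3.9287 eV

For surface S (φ₂ = 4.29 eV):
KE₂ = E - φ₂ = 6.1287 - 4.29 = 1.8387 eV

Difference:
ΔKE = KE₁ - KE₂ = 3.9287 - 1.8387 = 2.0900 eV

Note: The difference equals the difference in work functions: 4.29 - 2.2 = 2.09 eV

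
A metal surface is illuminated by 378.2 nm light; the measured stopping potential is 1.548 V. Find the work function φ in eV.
1.73 eV

The stopping potential gives the maximum kinetic energy: KE_max = eV_s = 1.548 eV

From Einstein's photoelectric equation: KE_max = hc/λ - φ
Rearranging: φ = hc/λ - KE_max

Calculate photon energy:
E_photon = hc/λ = (6.626×10⁻³⁴ J·s)(3×10⁸ m/s) / (378.2×10⁻⁹ m) = 3.2783 eV

Therefore:
φ = 3.2783 - 1.548 = 1.73 eV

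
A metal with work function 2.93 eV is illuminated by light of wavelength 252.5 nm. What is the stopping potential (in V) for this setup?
1.9803 V

The stopping potential V_s satisfies: eV_s = KE_max

First, find KE_max using Einstein's equation:
E_photon = hc/λ = 4.9103 eV
KE_max = E_photon - φ = 4.9103 - 2.93 = 1.9803 eV

Since eV_s = KE_max:
V_s = KE_max/e = 1.9803 V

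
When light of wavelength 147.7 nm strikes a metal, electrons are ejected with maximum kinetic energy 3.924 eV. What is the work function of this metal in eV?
4.47 eV

From Einstein's photoelectric equation: KE_max = hf - φ = hc/λ - φ

Rearranging for φ:
φ = hc/λ - KE_max

Calculate photon energy:
E_photon = hc/λ = 8.3943 eV

Therefore:
φ = 8.3943 - 3.924 = 4.47 eV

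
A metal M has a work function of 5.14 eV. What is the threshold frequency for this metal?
1.2428e+15 Hz

The threshold frequency is when the photon energy equals the work function:
hf₀ = φ

Solving for f₀:
f₀ = φ/h = (5.14 eV × 1.602×10⁻¹⁹ J/eV) / (6.626×10⁻³⁴ J·s)
f₀ = 1.2428e+15 Hz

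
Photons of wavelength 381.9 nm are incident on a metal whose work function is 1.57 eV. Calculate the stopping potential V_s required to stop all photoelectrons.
1.6765 V

The stopping potential V_s satisfies: eV_s = KE_max

First, find KE_max using Einstein's equation:
E_photon = hc/λ = 3.2465 eV
KE_max = E_photon - φ = 3.2465 - 1.57 = 1.6765 eV

Since eV_s = KE_max:
V_s = KE_max/e = 1.6765 V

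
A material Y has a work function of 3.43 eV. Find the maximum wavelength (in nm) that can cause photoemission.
361.47 nm

The threshold wavelength is when the photon energy equals the work function:
hc/λ₀ = φ

Solving for λ₀:
λ₀ = hc/φ = (6.626×10⁻³⁴ J·s)(3×10⁸ m/s) / (3.43 eV × 1.602×10⁻¹⁹ J/eV)
λ₀ = 361.47 nm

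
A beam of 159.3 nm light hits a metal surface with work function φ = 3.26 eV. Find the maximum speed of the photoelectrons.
1.2614e+06 m/s

First, find the maximum kinetic energy:
E_photon = hc/λ = 7.7831 eV
KE_max = E_photon - φ = 7.7831 - 3.26 = 4.5231 eV

Convert to Joules: KE_max = 4.5231 × 1.602×10⁻¹⁹ J = 7.2467e-19 J

Then use KE = ½mv² to find velocity:
v = √(2·KE/m) = √(2 × 7.2467e-19 J / 9.109e-31 kg)
v = 1.2614e+06 m/s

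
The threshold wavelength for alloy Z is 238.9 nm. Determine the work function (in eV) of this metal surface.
5.19 eV

At the threshold wavelength, photon energy equals work function:
φ = hc/λ₀

Calculating:
φ = (6.626×10⁻³⁴ J·s)(3×10⁸ m/s) / (238.9×10⁻⁹ m)
φ = 5.19 eV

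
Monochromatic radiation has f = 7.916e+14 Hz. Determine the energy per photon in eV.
3.2738 eV

Using E = hf:

E = hf = (6.626×10⁻³⁴ J·s)(7.916e+14 Hz)
E = 3.2738 eV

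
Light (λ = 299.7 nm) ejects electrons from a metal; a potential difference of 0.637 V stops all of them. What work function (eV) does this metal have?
3.50 eV

The stopping potential gives the maximum kinetic energy: KE_max = eV_s = 0.637 eV

From Einstein's photoelectric equation: KE_max = hc/λ - φ
Rearranging: φ = hc/λ - KE_max

Calculate photon energy:
E_photon = hc/λ = (6.626×10⁻³⁴ J·s)(3×10⁸ m/s) / (299.7×10⁻⁹ m) = 4.1369 eV

Therefore:
φ = 4.1369 - 0.637 = 3.50 eV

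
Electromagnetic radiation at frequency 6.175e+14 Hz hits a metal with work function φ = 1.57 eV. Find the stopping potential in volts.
0.9838 V

The stopping potential V_s satisfies: eV_s = KE_max

First, find KE_max using Einstein's equation:
E_photon = hf = (6.626×10⁻³⁴ J·s)(6.175e+14 Hz) = 2.5538 eV
KE_max = E_photon - φ = 2.5538 - 1.57 = 0.9838 eV

Since eV_s = KE_max:
V_s = KE_max/e = 0.9838 V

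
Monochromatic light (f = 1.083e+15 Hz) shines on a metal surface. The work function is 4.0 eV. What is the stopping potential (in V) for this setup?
0.4789 V

The stopping potential V_s satisfies: eV_s = KE_max

First, find KE_max using Einstein's equation:
E_photon = hf = (6.626×10⁻³⁴ J·s)(1.083e+15 Hz) = 4.4789 eV
KE_max = E_photon - φ = 4.4789 - 4.0 = 0.4789 eV

Since eV_s = KE_max:
V_s = KE_max/e = 0.4789 V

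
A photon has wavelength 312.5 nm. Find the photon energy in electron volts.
3.9675 eV

Using E = hf = hc/λ:

E = hc/λ = (6.626×10⁻³⁴ J·s)(3×10⁸ m/s) / (312.5×10⁻⁹ m)
E = 3.9675 eV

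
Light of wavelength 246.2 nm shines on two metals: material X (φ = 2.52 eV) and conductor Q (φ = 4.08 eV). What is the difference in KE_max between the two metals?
1.5600 eV

Using KE_max = hc/λ - φ for each metal:

Photon energy: E = hc/λ = 5.0359 eV

For material X (φ₁ = 2.52 eV):
KE₁ = E - φ₁ = 5.0359 - 2.52 = 2.5159 eV

For conductor Q (φ₂ = 4.08 eV):
KE₂ = E - φ₂ = 5.0359 - 4.08 = 0.9559 eV

Difference:
ΔKE = KE₁ - KE₂ = 2.5159 - 0.9559 = 1.5600 eV

Note: The difference equals the difference in work functions: 4.08 - 2.52 = 1.56 eV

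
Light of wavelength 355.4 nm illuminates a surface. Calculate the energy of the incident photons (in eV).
3.4886 eV

Using E = hf = hc/λ:

E = hc/λ = (6.626×10⁻³⁴ J·s)(3×10⁸ m/s) / (355.4×10⁻⁹ m)
E = 3.4886 eV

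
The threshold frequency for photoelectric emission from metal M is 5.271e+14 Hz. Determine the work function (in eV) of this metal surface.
2.18 eV

At the threshold frequency, photon energy equals work function:
φ = hf₀

Calculating:
φ = (6.626×10⁻³⁴ J·s)(5.271e+14 Hz)
φ = 2.18 eV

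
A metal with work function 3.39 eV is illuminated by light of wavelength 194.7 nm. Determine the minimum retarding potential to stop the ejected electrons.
2.9780 V

The stopping potential V_s satisfies: eV_s = KE_max

First, find KE_max using Einstein's equation:
E_photon = hc/λ = 6.3680 eV
KE_max = E_photon - φ = 6.3680 - 3.39 = 2.9780 eV

Since eV_s = KE_max:
V_s = KE_max/e = 2.9780 V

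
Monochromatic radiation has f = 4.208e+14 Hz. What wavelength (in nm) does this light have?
712.43 nm

Using the wave equation: c = fλ

Solving for wavelength:
λ = c/f = (3×10⁸ m/s) / (4.208e+14 Hz)
λ = 712.43 nm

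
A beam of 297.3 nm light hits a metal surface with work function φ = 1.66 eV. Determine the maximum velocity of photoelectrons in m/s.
9.3971e+05 m/s

First, find the maximum kinetic energy:
E_photon = hc/λ = 4.1703 eV
KE_max = E_photon - φ = 4.1703 - 1.66 = 2.5103 eV

Convert to Joules: KE_max = 2.5103 × 1.602×10⁻¹⁹ J = 4.0220e-19 J

Then use KE = ½mv² to find velocity:
v = √(2·KE/m) = √(2 × 4.0220e-19 J / 9.109e-31 kg)
v = 9.3971e+05 m/s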